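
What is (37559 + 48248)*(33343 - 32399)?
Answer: 81001808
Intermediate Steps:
(37559 + 48248)*(33343 - 32399) = 85807*944 = 81001808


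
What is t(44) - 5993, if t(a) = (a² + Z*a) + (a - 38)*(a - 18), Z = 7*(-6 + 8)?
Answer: -3285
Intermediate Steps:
Z = 14 (Z = 7*2 = 14)
t(a) = a² + 14*a + (-38 + a)*(-18 + a) (t(a) = (a² + 14*a) + (a - 38)*(a - 18) = (a² + 14*a) + (-38 + a)*(-18 + a) = a² + 14*a + (-38 + a)*(-18 + a))
t(44) - 5993 = (684 - 42*44 + 2*44²) - 5993 = (684 - 1848 + 2*1936) - 5993 = (684 - 1848 + 3872) - 5993 = 2708 - 5993 = -3285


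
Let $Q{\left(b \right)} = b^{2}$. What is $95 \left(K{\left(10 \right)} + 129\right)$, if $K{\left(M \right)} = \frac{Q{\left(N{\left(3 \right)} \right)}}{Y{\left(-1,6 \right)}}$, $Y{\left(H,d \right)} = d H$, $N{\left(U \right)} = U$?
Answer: $\frac{24225}{2} \approx 12113.0$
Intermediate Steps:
$Y{\left(H,d \right)} = H d$
$K{\left(M \right)} = - \frac{3}{2}$ ($K{\left(M \right)} = \frac{3^{2}}{\left(-1\right) 6} = \frac{9}{-6} = 9 \left(- \frac{1}{6}\right) = - \frac{3}{2}$)
$95 \left(K{\left(10 \right)} + 129\right) = 95 \left(- \frac{3}{2} + 129\right) = 95 \cdot \frac{255}{2} = \frac{24225}{2}$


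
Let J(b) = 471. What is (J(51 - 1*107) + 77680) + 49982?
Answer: 128133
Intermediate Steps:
(J(51 - 1*107) + 77680) + 49982 = (471 + 77680) + 49982 = 78151 + 49982 = 128133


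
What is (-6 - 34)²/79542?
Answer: 800/39771 ≈ 0.020115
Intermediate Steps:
(-6 - 34)²/79542 = (-40)²*(1/79542) = 1600*(1/79542) = 800/39771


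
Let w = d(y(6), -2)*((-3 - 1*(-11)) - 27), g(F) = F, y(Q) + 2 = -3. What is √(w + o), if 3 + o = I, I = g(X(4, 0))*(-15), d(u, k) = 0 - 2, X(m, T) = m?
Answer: 5*I ≈ 5.0*I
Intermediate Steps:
y(Q) = -5 (y(Q) = -2 - 3 = -5)
d(u, k) = -2
w = 38 (w = -2*((-3 - 1*(-11)) - 27) = -2*((-3 + 11) - 27) = -2*(8 - 27) = -2*(-19) = 38)
I = -60 (I = 4*(-15) = -60)
o = -63 (o = -3 - 60 = -63)
√(w + o) = √(38 - 63) = √(-25) = 5*I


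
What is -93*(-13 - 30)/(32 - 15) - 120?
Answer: 1959/17 ≈ 115.24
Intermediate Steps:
-93*(-13 - 30)/(32 - 15) - 120 = -(-3999)/17 - 120 = -93*(-43/17) - 120 = 3999/17 - 120 = 1959/17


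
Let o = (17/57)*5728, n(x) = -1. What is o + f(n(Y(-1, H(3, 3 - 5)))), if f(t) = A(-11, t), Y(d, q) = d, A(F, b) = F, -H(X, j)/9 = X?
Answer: 96749/57 ≈ 1697.4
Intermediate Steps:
H(X, j) = -9*X
f(t) = -11
o = 97376/57 (o = (17*(1/57))*5728 = (17/57)*5728 = 97376/57 ≈ 1708.4)
o + f(n(Y(-1, H(3, 3 - 5)))) = 97376/57 - 11 = 96749/57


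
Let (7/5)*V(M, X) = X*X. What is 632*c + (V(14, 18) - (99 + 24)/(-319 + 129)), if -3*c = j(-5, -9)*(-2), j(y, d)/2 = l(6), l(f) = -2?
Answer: -5798497/3990 ≈ -1453.3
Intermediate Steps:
V(M, X) = 5*X**2/7 (V(M, X) = 5*(X*X)/7 = 5*X**2/7)
j(y, d) = -4 (j(y, d) = 2*(-2) = -4)
c = -8/3 (c = -(-4)*(-2)/3 = -1/3*8 = -8/3 ≈ -2.6667)
632*c + (V(14, 18) - (99 + 24)/(-319 + 129)) = 632*(-8/3) + ((5/7)*18**2 - (99 + 24)/(-319 + 129)) = -5056/3 + ((5/7)*324 - 123/(-190)) = -5056/3 + (1620/7 - 123*(-1)/190) = -5056/3 + (1620/7 - 1*(-123/190)) = -5056/3 + (1620/7 + 123/190) = -5056/3 + 308661/1330 = -5798497/3990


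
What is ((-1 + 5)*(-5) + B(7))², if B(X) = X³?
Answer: 104329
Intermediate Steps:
((-1 + 5)*(-5) + B(7))² = ((-1 + 5)*(-5) + 7³)² = (4*(-5) + 343)² = (-20 + 343)² = 323² = 104329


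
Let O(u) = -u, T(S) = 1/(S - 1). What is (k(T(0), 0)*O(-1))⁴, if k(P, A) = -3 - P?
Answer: 16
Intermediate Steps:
T(S) = 1/(-1 + S)
(k(T(0), 0)*O(-1))⁴ = ((-3 - 1/(-1 + 0))*(-1*(-1)))⁴ = ((-3 - 1/(-1))*1)⁴ = ((-3 - 1*(-1))*1)⁴ = ((-3 + 1)*1)⁴ = (-2*1)⁴ = (-2)⁴ = 16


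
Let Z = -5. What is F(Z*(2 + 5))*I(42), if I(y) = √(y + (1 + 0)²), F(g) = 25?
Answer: 25*√43 ≈ 163.94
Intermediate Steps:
I(y) = √(1 + y) (I(y) = √(y + 1²) = √(y + 1) = √(1 + y))
F(Z*(2 + 5))*I(42) = 25*√(1 + 42) = 25*√43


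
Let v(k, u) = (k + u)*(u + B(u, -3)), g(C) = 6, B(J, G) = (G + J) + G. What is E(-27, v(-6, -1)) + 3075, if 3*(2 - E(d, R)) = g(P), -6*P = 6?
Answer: 3075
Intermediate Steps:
P = -1 (P = -⅙*6 = -1)
B(J, G) = J + 2*G
v(k, u) = (-6 + 2*u)*(k + u) (v(k, u) = (k + u)*(u + (u + 2*(-3))) = (k + u)*(u + (u - 6)) = (k + u)*(u + (-6 + u)) = (k + u)*(-6 + 2*u) = (-6 + 2*u)*(k + u))
E(d, R) = 0 (E(d, R) = 2 - ⅓*6 = 2 - 2 = 0)
E(-27, v(-6, -1)) + 3075 = 0 + 3075 = 3075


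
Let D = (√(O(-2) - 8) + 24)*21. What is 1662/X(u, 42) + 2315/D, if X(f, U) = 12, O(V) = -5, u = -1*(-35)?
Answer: 1179111/8246 - 2315*I*√13/12369 ≈ 142.99 - 0.67482*I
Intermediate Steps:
u = 35
D = 504 + 21*I*√13 (D = (√(-5 - 8) + 24)*21 = (√(-13) + 24)*21 = (I*√13 + 24)*21 = (24 + I*√13)*21 = 504 + 21*I*√13 ≈ 504.0 + 75.717*I)
1662/X(u, 42) + 2315/D = 1662/12 + 2315/(504 + 21*I*√13) = 1662*(1/12) + 2315/(504 + 21*I*√13) = 277/2 + 2315/(504 + 21*I*√13)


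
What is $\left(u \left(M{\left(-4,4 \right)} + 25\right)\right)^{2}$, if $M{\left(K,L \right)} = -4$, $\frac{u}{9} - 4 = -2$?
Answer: $142884$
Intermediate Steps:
$u = 18$ ($u = 36 + 9 \left(-2\right) = 36 - 18 = 18$)
$\left(u \left(M{\left(-4,4 \right)} + 25\right)\right)^{2} = \left(18 \left(-4 + 25\right)\right)^{2} = \left(18 \cdot 21\right)^{2} = 378^{2} = 142884$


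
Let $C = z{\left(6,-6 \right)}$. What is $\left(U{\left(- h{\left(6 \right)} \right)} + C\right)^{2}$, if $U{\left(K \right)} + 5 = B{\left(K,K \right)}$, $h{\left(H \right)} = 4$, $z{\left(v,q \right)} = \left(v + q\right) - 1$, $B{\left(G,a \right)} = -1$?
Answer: $49$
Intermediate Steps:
$z{\left(v,q \right)} = -1 + q + v$ ($z{\left(v,q \right)} = \left(q + v\right) - 1 = -1 + q + v$)
$C = -1$ ($C = -1 - 6 + 6 = -1$)
$U{\left(K \right)} = -6$ ($U{\left(K \right)} = -5 - 1 = -6$)
$\left(U{\left(- h{\left(6 \right)} \right)} + C\right)^{2} = \left(-6 - 1\right)^{2} = \left(-7\right)^{2} = 49$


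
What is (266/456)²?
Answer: 49/144 ≈ 0.34028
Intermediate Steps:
(266/456)² = (266*(1/456))² = (7/12)² = 49/144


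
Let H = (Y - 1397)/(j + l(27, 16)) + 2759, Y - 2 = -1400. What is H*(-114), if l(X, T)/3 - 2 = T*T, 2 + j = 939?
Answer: -537835356/1711 ≈ -3.1434e+5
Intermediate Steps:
Y = -1398 (Y = 2 - 1400 = -1398)
j = 937 (j = -2 + 939 = 937)
l(X, T) = 6 + 3*T**2 (l(X, T) = 6 + 3*(T*T) = 6 + 3*T**2)
H = 4717854/1711 (H = (-1398 - 1397)/(937 + (6 + 3*16**2)) + 2759 = -2795/(937 + (6 + 3*256)) + 2759 = -2795/(937 + (6 + 768)) + 2759 = -2795/(937 + 774) + 2759 = -2795/1711 + 2759 = 4717854/1711 ≈ 2757.4)
H*(-114) = (4717854/1711)*(-114) = -537835356/1711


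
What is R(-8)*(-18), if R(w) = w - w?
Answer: 0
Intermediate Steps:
R(w) = 0
R(-8)*(-18) = 0*(-18) = 0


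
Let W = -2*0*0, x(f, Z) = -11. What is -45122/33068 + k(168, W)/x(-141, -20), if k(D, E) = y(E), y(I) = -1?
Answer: -33091/25982 ≈ -1.2736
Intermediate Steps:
W = 0 (W = 0*0 = 0)
k(D, E) = -1
-45122/33068 + k(168, W)/x(-141, -20) = -45122/33068 - 1/(-11) = -45122*1/33068 - 1*(-1/11) = -3223/2362 + 1/11 = -33091/25982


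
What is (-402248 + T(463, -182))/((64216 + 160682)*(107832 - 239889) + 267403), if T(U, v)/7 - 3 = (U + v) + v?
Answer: 401534/29699087783 ≈ 1.3520e-5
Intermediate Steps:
T(U, v) = 21 + 7*U + 14*v (T(U, v) = 21 + 7*((U + v) + v) = 21 + 7*(U + 2*v) = 21 + (7*U + 14*v) = 21 + 7*U + 14*v)
(-402248 + T(463, -182))/((64216 + 160682)*(107832 - 239889) + 267403) = (-402248 + (21 + 7*463 + 14*(-182)))/((64216 + 160682)*(107832 - 239889) + 267403) = (-402248 + (21 + 3241 - 2548))/(224898*(-132057) + 267403) = (-402248 + 714)/(-29699355186 + 267403) = -401534/(-29699087783) = -401534*(-1/29699087783) = 401534/29699087783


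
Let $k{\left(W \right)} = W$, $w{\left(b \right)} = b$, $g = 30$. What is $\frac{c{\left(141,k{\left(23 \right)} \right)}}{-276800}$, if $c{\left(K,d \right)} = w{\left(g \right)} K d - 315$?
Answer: $- \frac{3879}{11072} \approx -0.35034$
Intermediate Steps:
$c{\left(K,d \right)} = -315 + 30 K d$ ($c{\left(K,d \right)} = 30 K d - 315 = -315 + 30 K d$)
$\frac{c{\left(141,k{\left(23 \right)} \right)}}{-276800} = \frac{-315 + 30 \cdot 141 \cdot 23}{-276800} = \left(-315 + 97290\right) \left(- \frac{1}{276800}\right) = 96975 \left(- \frac{1}{276800}\right) = - \frac{3879}{11072}$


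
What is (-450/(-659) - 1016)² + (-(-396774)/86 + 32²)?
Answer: 19355809541687/18674083 ≈ 1.0365e+6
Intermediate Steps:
(-450/(-659) - 1016)² + (-(-396774)/86 + 32²) = (-450*(-1/659) - 1016)² + (-(-396774)/86 + 1024) = (450/659 - 1016)² + (-402*(-987/86) + 1024) = (-669094/659)² + (198387/43 + 1024) = 447686780836/434281 + 242419/43 = 19355809541687/18674083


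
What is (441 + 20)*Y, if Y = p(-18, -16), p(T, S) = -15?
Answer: -6915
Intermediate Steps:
Y = -15
(441 + 20)*Y = (441 + 20)*(-15) = 461*(-15) = -6915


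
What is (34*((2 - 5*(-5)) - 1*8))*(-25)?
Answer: -16150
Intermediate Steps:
(34*((2 - 5*(-5)) - 1*8))*(-25) = (34*((2 + 25) - 8))*(-25) = (34*(27 - 8))*(-25) = (34*19)*(-25) = 646*(-25) = -16150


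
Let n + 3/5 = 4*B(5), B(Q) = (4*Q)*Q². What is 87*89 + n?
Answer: 48712/5 ≈ 9742.4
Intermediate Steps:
B(Q) = 4*Q³
n = 9997/5 (n = -⅗ + 4*(4*5³) = -⅗ + 4*(4*125) = -⅗ + 4*500 = -⅗ + 2000 = 9997/5 ≈ 1999.4)
87*89 + n = 87*89 + 9997/5 = 7743 + 9997/5 = 48712/5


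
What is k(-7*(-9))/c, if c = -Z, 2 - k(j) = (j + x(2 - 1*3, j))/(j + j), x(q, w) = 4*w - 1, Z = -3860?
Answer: -31/243180 ≈ -0.00012748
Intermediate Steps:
x(q, w) = -1 + 4*w
k(j) = 2 - (-1 + 5*j)/(2*j) (k(j) = 2 - (j + (-1 + 4*j))/(j + j) = 2 - (-1 + 5*j)/(2*j))
c = 3860 (c = -1*(-3860) = 3860)
k(-7*(-9))/c = ((1 - (-7)*(-9))/(2*((-7*(-9)))))/3860 = ((½)*(1 - 1*63)/63)*(1/3860) = ((½)*(1/63)*(1 - 63))*(1/3860) = ((½)*(1/63)*(-62))*(1/3860) = -31/63*1/3860 = -31/243180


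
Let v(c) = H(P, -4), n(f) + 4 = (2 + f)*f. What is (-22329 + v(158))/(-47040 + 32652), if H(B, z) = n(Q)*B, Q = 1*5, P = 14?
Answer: 21895/14388 ≈ 1.5218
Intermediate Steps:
Q = 5
n(f) = -4 + f*(2 + f) (n(f) = -4 + (2 + f)*f = -4 + f*(2 + f))
H(B, z) = 31*B (H(B, z) = (-4 + 5**2 + 2*5)*B = (-4 + 25 + 10)*B = 31*B)
v(c) = 434 (v(c) = 31*14 = 434)
(-22329 + v(158))/(-47040 + 32652) = (-22329 + 434)/(-47040 + 32652) = -21895/(-14388) = -21895*(-1/14388) = 21895/14388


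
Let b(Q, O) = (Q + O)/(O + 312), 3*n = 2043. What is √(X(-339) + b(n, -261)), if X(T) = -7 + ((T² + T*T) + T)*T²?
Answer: 2*√1905573105591/17 ≈ 1.6240e+5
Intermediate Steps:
n = 681 (n = (⅓)*2043 = 681)
b(Q, O) = (O + Q)/(312 + O)
X(T) = -7 + T²*(T + 2*T²) (X(T) = -7 + ((T² + T²) + T)*T² = -7 + (2*T² + T)*T² = -7 + (T + 2*T²)*T² = -7 + T²*(T + 2*T²))
√(X(-339) + b(n, -261)) = √((-7 + (-339)³ + 2*(-339)⁴) + (-261 + 681)/(312 - 261)) = √((-7 - 38958219 + 2*13206836241) + 420/51) = √((-7 - 38958219 + 26413672482) + (1/51)*420) = √(26374714256 + 140/17) = √(448370142492/17) = 2*√1905573105591/17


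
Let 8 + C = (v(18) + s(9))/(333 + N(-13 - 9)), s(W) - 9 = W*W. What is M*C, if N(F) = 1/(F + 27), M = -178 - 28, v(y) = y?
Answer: 1317164/833 ≈ 1581.2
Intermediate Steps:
s(W) = 9 + W² (s(W) = 9 + W*W = 9 + W²)
M = -206
N(F) = 1/(27 + F)
C = -6394/833 (C = -8 + (18 + (9 + 9²))/(333 + 1/(27 + (-13 - 9))) = -8 + (18 + (9 + 81))/(333 + 1/(27 - 22)) = -8 + (18 + 90)/(333 + 1/5) = -8 + 108/(333 + ⅕) = -8 + 108/(1666/5) = -8 + 108*(5/1666) = -8 + 270/833 = -6394/833 ≈ -7.6759)
M*C = -206*(-6394/833) = 1317164/833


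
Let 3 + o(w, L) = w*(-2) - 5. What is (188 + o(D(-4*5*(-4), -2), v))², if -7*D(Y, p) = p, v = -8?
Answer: 1577536/49 ≈ 32195.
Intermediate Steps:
D(Y, p) = -p/7
o(w, L) = -8 - 2*w (o(w, L) = -3 + (w*(-2) - 5) = -3 + (-2*w - 5) = -3 + (-5 - 2*w) = -8 - 2*w)
(188 + o(D(-4*5*(-4), -2), v))² = (188 + (-8 - (-2)*(-2)/7))² = (188 + (-8 - 2*2/7))² = (188 + (-8 - 4/7))² = (188 - 60/7)² = (1256/7)² = 1577536/49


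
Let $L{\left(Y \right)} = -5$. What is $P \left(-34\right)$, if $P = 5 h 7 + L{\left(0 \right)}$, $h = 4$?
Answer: $-4590$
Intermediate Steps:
$P = 135$ ($P = 5 \cdot 4 \cdot 7 - 5 = 20 \cdot 7 - 5 = 140 - 5 = 135$)
$P \left(-34\right) = 135 \left(-34\right) = -4590$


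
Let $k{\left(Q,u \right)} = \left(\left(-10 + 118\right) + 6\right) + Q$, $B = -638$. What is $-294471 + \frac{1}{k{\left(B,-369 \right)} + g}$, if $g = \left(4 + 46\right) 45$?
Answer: $- \frac{508256945}{1726} \approx -2.9447 \cdot 10^{5}$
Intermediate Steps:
$k{\left(Q,u \right)} = 114 + Q$ ($k{\left(Q,u \right)} = \left(108 + 6\right) + Q = 114 + Q$)
$g = 2250$ ($g = 50 \cdot 45 = 2250$)
$-294471 + \frac{1}{k{\left(B,-369 \right)} + g} = -294471 + \frac{1}{\left(114 - 638\right) + 2250} = -294471 + \frac{1}{-524 + 2250} = -294471 + \frac{1}{1726} = - \frac{508256945}{1726}$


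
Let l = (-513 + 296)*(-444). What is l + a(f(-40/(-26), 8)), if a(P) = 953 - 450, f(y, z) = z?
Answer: 96851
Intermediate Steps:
a(P) = 503
l = 96348 (l = -217*(-444) = 96348)
l + a(f(-40/(-26), 8)) = 96348 + 503 = 96851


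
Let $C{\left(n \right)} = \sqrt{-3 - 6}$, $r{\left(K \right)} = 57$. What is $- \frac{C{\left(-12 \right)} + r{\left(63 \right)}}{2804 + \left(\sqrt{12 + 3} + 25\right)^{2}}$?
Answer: $- \frac{16359}{985303} - \frac{861 i}{985303} + \frac{475 \sqrt{15}}{1970606} + \frac{25 i \sqrt{15}}{1970606} \approx -0.015669 - 0.00082471 i$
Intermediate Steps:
$C{\left(n \right)} = 3 i$ ($C{\left(n \right)} = \sqrt{-9} = 3 i$)
$- \frac{C{\left(-12 \right)} + r{\left(63 \right)}}{2804 + \left(\sqrt{12 + 3} + 25\right)^{2}} = - \frac{3 i + 57}{2804 + \left(\sqrt{12 + 3} + 25\right)^{2}} = - \frac{57 + 3 i}{2804 + \left(\sqrt{15} + 25\right)^{2}} = - \frac{57 + 3 i}{2804 + \left(25 + \sqrt{15}\right)^{2}}$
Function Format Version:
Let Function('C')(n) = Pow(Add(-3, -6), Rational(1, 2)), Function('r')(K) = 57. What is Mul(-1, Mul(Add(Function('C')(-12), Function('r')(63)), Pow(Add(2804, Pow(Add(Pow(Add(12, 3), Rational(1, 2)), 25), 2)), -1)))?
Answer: Add(Rational(-16359, 985303), Mul(Rational(-861, 985303), I), Mul(Rational(475, 1970606), Pow(15, Rational(1, 2))), Mul(Rational(25, 1970606), I, Pow(15, Rational(1, 2)))) ≈ Add(-0.015669, Mul(-0.00082471, I))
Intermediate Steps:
Function('C')(n) = Mul(3, I) (Function('C')(n) = Pow(-9, Rational(1, 2)) = Mul(3, I))
Mul(-1, Mul(Add(Function('C')(-12), Function('r')(63)), Pow(Add(2804, Pow(Add(Pow(Add(12, 3), Rational(1, 2)), 25), 2)), -1))) = Mul(-1, Mul(Add(Mul(3, I), 57), Pow(Add(2804, Pow(Add(Pow(Add(12, 3), Rational(1, 2)), 25), 2)), -1))) = Mul(-1, Mul(Add(57, Mul(3, I)), Pow(Add(2804, Pow(Add(Pow(15, Rational(1, 2)), 25), 2)), -1))) = Mul(-1, Mul(Add(57, Mul(3, I)), Pow(Add(2804, Pow(Add(25, Pow(15, Rational(1, 2))), 2)), -1))) = Mul(-1, Mul(Pow(Add(2804, Pow(Add(25, Pow(15, Rational(1, 2))), 2)), -1), Add(57, Mul(3, I)))) = Mul(-1, Pow(Add(2804, Pow(Add(25, Pow(15, Rational(1, 2))), 2)), -1), Add(57, Mul(3, I)))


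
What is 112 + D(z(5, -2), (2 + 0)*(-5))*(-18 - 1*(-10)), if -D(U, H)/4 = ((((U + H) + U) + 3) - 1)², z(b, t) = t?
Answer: 4720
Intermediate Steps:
D(U, H) = -4*(2 + H + 2*U)² (D(U, H) = -4*((((U + H) + U) + 3) - 1)² = -4*((((H + U) + U) + 3) - 1)² = -4*(((H + 2*U) + 3) - 1)² = -4*((3 + H + 2*U) - 1)² = -4*(2 + H + 2*U)²)
112 + D(z(5, -2), (2 + 0)*(-5))*(-18 - 1*(-10)) = 112 + (-4*(2 + (2 + 0)*(-5) + 2*(-2))²)*(-18 - 1*(-10)) = 112 + (-4*(2 + 2*(-5) - 4)²)*(-18 + 10) = 112 - 4*(2 - 10 - 4)²*(-8) = 112 - 4*(-12)²*(-8) = 112 - 4*144*(-8) = 112 - 576*(-8) = 112 + 4608 = 4720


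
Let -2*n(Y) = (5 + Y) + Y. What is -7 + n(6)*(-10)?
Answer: 78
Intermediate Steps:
n(Y) = -5/2 - Y (n(Y) = -((5 + Y) + Y)/2 = -(5 + 2*Y)/2 = -5/2 - Y)
-7 + n(6)*(-10) = -7 + (-5/2 - 1*6)*(-10) = -7 + (-5/2 - 6)*(-10) = -7 - 17/2*(-10) = -7 + 85 = 78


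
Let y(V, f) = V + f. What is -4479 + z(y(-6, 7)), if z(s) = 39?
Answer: -4440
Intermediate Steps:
-4479 + z(y(-6, 7)) = -4479 + 39 = -4440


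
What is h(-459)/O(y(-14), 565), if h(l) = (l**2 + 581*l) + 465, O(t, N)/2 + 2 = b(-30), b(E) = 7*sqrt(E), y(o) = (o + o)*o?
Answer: 55533/1474 + 388731*I*sqrt(30)/2948 ≈ 37.675 + 722.24*I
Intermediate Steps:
y(o) = 2*o**2 (y(o) = (2*o)*o = 2*o**2)
O(t, N) = -4 + 14*I*sqrt(30) (O(t, N) = -4 + 2*(7*sqrt(-30)) = -4 + 2*(7*(I*sqrt(30))) = -4 + 2*(7*I*sqrt(30)) = -4 + 14*I*sqrt(30))
h(l) = 465 + l**2 + 581*l
h(-459)/O(y(-14), 565) = (465 + (-459)**2 + 581*(-459))/(-4 + 14*I*sqrt(30)) = (465 + 210681 - 266679)/(-4 + 14*I*sqrt(30)) = -55533/(-4 + 14*I*sqrt(30))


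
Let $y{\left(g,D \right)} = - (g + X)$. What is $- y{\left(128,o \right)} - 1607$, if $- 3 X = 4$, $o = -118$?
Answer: $- \frac{4441}{3} \approx -1480.3$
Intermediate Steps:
$X = - \frac{4}{3}$ ($X = \left(- \frac{1}{3}\right) 4 = - \frac{4}{3} \approx -1.3333$)
$y{\left(g,D \right)} = \frac{4}{3} - g$ ($y{\left(g,D \right)} = - (g - \frac{4}{3}) = - (- \frac{4}{3} + g) = \frac{4}{3} - g$)
$- y{\left(128,o \right)} - 1607 = - (\frac{4}{3} - 128) - 1607 = \left(-1\right) \left(- \frac{380}{3}\right) - 1607 = \frac{380}{3} - 1607 = - \frac{4441}{3}$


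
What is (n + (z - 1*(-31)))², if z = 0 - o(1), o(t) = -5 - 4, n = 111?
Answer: 22801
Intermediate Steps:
o(t) = -9
z = 9 (z = 0 - 1*(-9) = 0 + 9 = 9)
(n + (z - 1*(-31)))² = (111 + (9 - 1*(-31)))² = (111 + (9 + 31))² = (111 + 40)² = 151² = 22801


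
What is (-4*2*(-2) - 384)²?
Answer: 135424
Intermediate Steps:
(-4*2*(-2) - 384)² = (-8*(-2) - 384)² = (16 - 384)² = (-368)² = 135424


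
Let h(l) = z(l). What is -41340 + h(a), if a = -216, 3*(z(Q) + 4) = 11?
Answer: -124021/3 ≈ -41340.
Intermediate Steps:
z(Q) = -⅓ (z(Q) = -4 + (⅓)*11 = -4 + 11/3 = -⅓)
h(l) = -⅓
-41340 + h(a) = -41340 - ⅓ = -124021/3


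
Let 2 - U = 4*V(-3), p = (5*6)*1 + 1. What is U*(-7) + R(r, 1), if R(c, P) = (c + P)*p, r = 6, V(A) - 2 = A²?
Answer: 511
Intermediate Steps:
V(A) = 2 + A²
p = 31 (p = 30*1 + 1 = 30 + 1 = 31)
U = -42 (U = 2 - 4*(2 + (-3)²) = 2 - 4*(2 + 9) = 2 - 4*11 = 2 - 1*44 = 2 - 44 = -42)
R(c, P) = 31*P + 31*c (R(c, P) = (c + P)*31 = (P + c)*31 = 31*P + 31*c)
U*(-7) + R(r, 1) = -42*(-7) + (31*1 + 31*6) = 294 + (31 + 186) = 294 + 217 = 511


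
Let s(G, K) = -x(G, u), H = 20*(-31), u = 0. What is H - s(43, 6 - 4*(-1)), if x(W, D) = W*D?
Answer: -620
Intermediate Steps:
x(W, D) = D*W
H = -620
s(G, K) = 0 (s(G, K) = -0*G = -1*0 = 0)
H - s(43, 6 - 4*(-1)) = -620 - 1*0 = -620 + 0 = -620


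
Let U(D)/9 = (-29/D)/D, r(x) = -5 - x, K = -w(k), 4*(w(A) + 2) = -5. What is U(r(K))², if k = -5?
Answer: 215296/14641 ≈ 14.705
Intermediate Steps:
w(A) = -13/4 (w(A) = -2 + (¼)*(-5) = -2 - 5/4 = -13/4)
K = 13/4 (K = -1*(-13/4) = 13/4 ≈ 3.2500)
U(D) = -261/D² (U(D) = 9*((-29/D)/D) = 9*(-29/D²) = -261/D²)
U(r(K))² = (-261/(-5 - 1*13/4)²)² = (-261/(-5 - 13/4)²)² = (-261/(-33/4)²)² = (-261*16/1089)² = (-464/121)² = 215296/14641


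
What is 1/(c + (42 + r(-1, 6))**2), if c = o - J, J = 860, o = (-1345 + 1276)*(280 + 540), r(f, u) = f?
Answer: -1/55759 ≈ -1.7934e-5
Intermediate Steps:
o = -56580 (o = -69*820 = -56580)
c = -57440 (c = -56580 - 1*860 = -56580 - 860 = -57440)
1/(c + (42 + r(-1, 6))**2) = 1/(-57440 + (42 - 1)**2) = 1/(-57440 + 41**2) = 1/(-57440 + 1681) = 1/(-55759) = -1/55759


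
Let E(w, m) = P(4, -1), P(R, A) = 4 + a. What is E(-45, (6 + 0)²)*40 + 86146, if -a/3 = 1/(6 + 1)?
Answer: 604022/7 ≈ 86289.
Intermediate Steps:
a = -3/7 (a = -3/(6 + 1) = -3/7 ≈ -0.42857)
P(R, A) = 25/7 (P(R, A) = 4 - 3/7 = 25/7)
E(w, m) = 25/7
E(-45, (6 + 0)²)*40 + 86146 = (25/7)*40 + 86146 = 1000/7 + 86146 = 604022/7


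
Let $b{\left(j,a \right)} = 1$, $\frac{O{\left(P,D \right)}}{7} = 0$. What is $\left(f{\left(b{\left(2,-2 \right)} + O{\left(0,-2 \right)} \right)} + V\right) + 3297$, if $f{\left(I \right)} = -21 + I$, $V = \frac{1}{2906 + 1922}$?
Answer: $\frac{15821357}{4828} \approx 3277.0$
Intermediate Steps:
$O{\left(P,D \right)} = 0$ ($O{\left(P,D \right)} = 7 \cdot 0 = 0$)
$V = \frac{1}{4828} \approx 0.00020713$
$\left(f{\left(b{\left(2,-2 \right)} + O{\left(0,-2 \right)} \right)} + V\right) + 3297 = \left(\left(-21 + \left(1 + 0\right)\right) + \frac{1}{4828}\right) + 3297 = \left(\left(-21 + 1\right) + \frac{1}{4828}\right) + 3297 = \left(-20 + \frac{1}{4828}\right) + 3297 = - \frac{96559}{4828} + 3297 = \frac{15821357}{4828}$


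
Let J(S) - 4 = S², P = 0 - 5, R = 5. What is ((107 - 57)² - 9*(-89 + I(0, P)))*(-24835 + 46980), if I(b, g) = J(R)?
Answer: 67320800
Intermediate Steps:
P = -5
J(S) = 4 + S²
I(b, g) = 29 (I(b, g) = 4 + 5² = 4 + 25 = 29)
((107 - 57)² - 9*(-89 + I(0, P)))*(-24835 + 46980) = ((107 - 57)² - 9*(-89 + 29))*(-24835 + 46980) = (50² - 9*(-60))*22145 = (2500 + 540)*22145 = 3040*22145 = 67320800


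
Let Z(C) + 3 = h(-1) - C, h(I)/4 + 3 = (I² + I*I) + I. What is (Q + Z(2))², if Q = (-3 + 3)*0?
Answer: 169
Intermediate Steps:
h(I) = -12 + 4*I + 8*I² (h(I) = -12 + 4*((I² + I*I) + I) = -12 + 4*((I² + I²) + I) = -12 + 4*(2*I² + I) = -12 + 4*(I + 2*I²) = -12 + (4*I + 8*I²) = -12 + 4*I + 8*I²)
Z(C) = -11 - C (Z(C) = -3 + ((-12 + 4*(-1) + 8*(-1)²) - C) = -3 + ((-12 - 4 + 8*1) - C) = -3 + ((-12 - 4 + 8) - C) = -3 + (-8 - C) = -11 - C)
Q = 0 (Q = 0*0 = 0)
(Q + Z(2))² = (0 + (-11 - 1*2))² = (0 + (-11 - 2))² = (0 - 13)² = (-13)² = 169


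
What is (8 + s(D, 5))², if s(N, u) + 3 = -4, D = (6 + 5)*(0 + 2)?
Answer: 1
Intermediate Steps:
D = 22 (D = 11*2 = 22)
s(N, u) = -7 (s(N, u) = -3 - 4 = -7)
(8 + s(D, 5))² = (8 - 7)² = 1² = 1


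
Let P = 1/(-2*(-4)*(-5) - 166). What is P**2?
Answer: 1/42436 ≈ 2.3565e-5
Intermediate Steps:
P = -1/206 (P = 1/(8*(-5) - 166) = 1/(-40 - 166) = 1/(-206) = -1/206 ≈ -0.0048544)
P**2 = (-1/206)**2 = 1/42436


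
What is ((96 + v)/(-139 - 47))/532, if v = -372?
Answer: 23/8246 ≈ 0.0027892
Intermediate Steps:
((96 + v)/(-139 - 47))/532 = ((96 - 372)/(-139 - 47))/532 = -276/(-186)*(1/532) = -276*(-1/186)*(1/532) = (46/31)*(1/532) = 23/8246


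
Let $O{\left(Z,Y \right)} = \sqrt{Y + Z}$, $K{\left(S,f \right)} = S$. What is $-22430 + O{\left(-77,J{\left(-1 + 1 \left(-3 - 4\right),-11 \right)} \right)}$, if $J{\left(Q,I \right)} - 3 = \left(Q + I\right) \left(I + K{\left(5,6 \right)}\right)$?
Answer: $-22430 + 2 \sqrt{10} \approx -22424.0$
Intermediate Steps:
$J{\left(Q,I \right)} = 3 + \left(5 + I\right) \left(I + Q\right)$ ($J{\left(Q,I \right)} = 3 + \left(Q + I\right) \left(I + 5\right) = 3 + \left(I + Q\right) \left(5 + I\right) = 3 + \left(5 + I\right) \left(I + Q\right)$)
$-22430 + O{\left(-77,J{\left(-1 + 1 \left(-3 - 4\right),-11 \right)} \right)} = -22430 + \sqrt{\left(3 + \left(-11\right)^{2} + 5 \left(-11\right) + 5 \left(-1 + 1 \left(-3 - 4\right)\right) - 11 \left(-1 + 1 \left(-3 - 4\right)\right)\right) - 77} = -22430 + \sqrt{\left(3 + 121 - 55 + 5 \left(-1 + 1 \left(-7\right)\right) - 11 \left(-1 + 1 \left(-7\right)\right)\right) - 77} = -22430 + \sqrt{\left(3 + 121 - 55 + 5 \left(-1 - 7\right) - 11 \left(-1 - 7\right)\right) - 77} = -22430 + \sqrt{\left(3 + 121 - 55 + 5 \left(-8\right) - -88\right) - 77} = -22430 + \sqrt{\left(3 + 121 - 55 - 40 + 88\right) - 77} = -22430 + \sqrt{117 - 77} = -22430 + \sqrt{40} = -22430 + 2 \sqrt{10}$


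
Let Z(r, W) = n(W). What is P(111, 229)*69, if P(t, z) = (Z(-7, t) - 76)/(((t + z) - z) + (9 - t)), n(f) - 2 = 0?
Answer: -1702/3 ≈ -567.33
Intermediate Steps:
n(f) = 2 (n(f) = 2 + 0 = 2)
Z(r, W) = 2
P(t, z) = -74/9 (P(t, z) = (2 - 76)/(((t + z) - z) + (9 - t)) = -74/(t + (9 - t)) = -74/9)
P(111, 229)*69 = -74/9*69 = -1702/3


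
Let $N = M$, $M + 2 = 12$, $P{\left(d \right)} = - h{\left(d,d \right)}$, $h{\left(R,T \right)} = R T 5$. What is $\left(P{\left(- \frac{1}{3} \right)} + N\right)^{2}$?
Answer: $\frac{7225}{81} \approx 89.198$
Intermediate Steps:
$h{\left(R,T \right)} = 5 R T$
$P{\left(d \right)} = - 5 d^{2}$ ($P{\left(d \right)} = - 5 d d = - 5 d^{2}$)
$M = 10$ ($M = -2 + 12 = 10$)
$N = 10$
$\left(P{\left(- \frac{1}{3} \right)} + N\right)^{2} = \left(- 5 \left(- \frac{1}{3}\right)^{2} + 10\right)^{2} = \left(\left(-5\right) \frac{1}{9} + 10\right)^{2} = \left(- \frac{5}{9} + 10\right)^{2} = \left(\frac{85}{9}\right)^{2} = \frac{7225}{81}$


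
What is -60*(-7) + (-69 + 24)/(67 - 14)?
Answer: 22215/53 ≈ 419.15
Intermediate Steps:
-60*(-7) + (-69 + 24)/(67 - 14) = 420 - 45/53 = 22215/53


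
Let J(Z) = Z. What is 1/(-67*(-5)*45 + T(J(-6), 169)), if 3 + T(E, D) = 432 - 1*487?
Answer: 1/15017 ≈ 6.6591e-5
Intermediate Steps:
T(E, D) = -58 (T(E, D) = -3 + (432 - 1*487) = -3 + (432 - 487) = -3 - 55 = -58)
1/(-67*(-5)*45 + T(J(-6), 169)) = 1/(-67*(-5)*45 - 58) = 1/(335*45 - 58) = 1/(15075 - 58) = 1/15017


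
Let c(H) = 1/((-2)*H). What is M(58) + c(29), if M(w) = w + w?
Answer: 6727/58 ≈ 115.98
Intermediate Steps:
M(w) = 2*w
c(H) = -1/(2*H)
M(58) + c(29) = 2*58 - 1/2/29 = 116 - 1/2*1/29 = 116 - 1/58 = 6727/58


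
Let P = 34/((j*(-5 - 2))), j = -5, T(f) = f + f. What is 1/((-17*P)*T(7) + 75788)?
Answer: 5/377784 ≈ 1.3235e-5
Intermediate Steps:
T(f) = 2*f
P = 34/35 (P = 34/((-5*(-5 - 2))) = 34/((-5*(-7))) = 34/35 ≈ 0.97143)
1/((-17*P)*T(7) + 75788) = 1/((-17*34/35)*(2*7) + 75788) = 1/(-578/35*14 + 75788) = 1/(-1156/5 + 75788) = 1/(377784/5) = 5/377784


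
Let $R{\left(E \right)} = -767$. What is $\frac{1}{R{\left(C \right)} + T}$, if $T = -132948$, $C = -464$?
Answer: $- \frac{1}{133715} \approx -7.4786 \cdot 10^{-6}$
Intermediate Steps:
$\frac{1}{R{\left(C \right)} + T} = \frac{1}{-767 - 132948} = \frac{1}{-133715} = - \frac{1}{133715}$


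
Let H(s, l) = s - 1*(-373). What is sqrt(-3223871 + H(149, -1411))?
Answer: I*sqrt(3223349) ≈ 1795.4*I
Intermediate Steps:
H(s, l) = 373 + s (H(s, l) = s + 373 = 373 + s)
sqrt(-3223871 + H(149, -1411)) = sqrt(-3223871 + (373 + 149)) = sqrt(-3223871 + 522) = sqrt(-3223349) = I*sqrt(3223349)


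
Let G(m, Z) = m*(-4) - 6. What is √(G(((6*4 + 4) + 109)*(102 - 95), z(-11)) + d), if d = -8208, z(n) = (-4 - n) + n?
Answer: 5*I*√482 ≈ 109.77*I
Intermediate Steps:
z(n) = -4
G(m, Z) = -6 - 4*m (G(m, Z) = -4*m - 6 = -6 - 4*m)
√(G(((6*4 + 4) + 109)*(102 - 95), z(-11)) + d) = √((-6 - 4*((6*4 + 4) + 109)*(102 - 95)) - 8208) = √((-6 - 4*((24 + 4) + 109)*7) - 8208) = √((-6 - 4*(28 + 109)*7) - 8208) = √((-6 - 548*7) - 8208) = √((-6 - 4*959) - 8208) = √((-6 - 3836) - 8208) = √(-3842 - 8208) = √(-12050) = 5*I*√482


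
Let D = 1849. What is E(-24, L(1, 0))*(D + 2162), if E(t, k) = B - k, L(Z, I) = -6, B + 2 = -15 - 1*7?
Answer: -72198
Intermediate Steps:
B = -24 (B = -2 + (-15 - 1*7) = -2 + (-15 - 7) = -2 - 22 = -24)
E(t, k) = -24 - k
E(-24, L(1, 0))*(D + 2162) = (-24 - 1*(-6))*(1849 + 2162) = (-24 + 6)*4011 = -18*4011 = -72198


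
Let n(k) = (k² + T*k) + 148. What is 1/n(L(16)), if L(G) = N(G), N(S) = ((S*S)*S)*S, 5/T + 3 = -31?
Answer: 17/73014282708 ≈ 2.3283e-10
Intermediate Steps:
T = -5/34 (T = 5/(-3 - 31) = 5/(-34) = 5*(-1/34) = -5/34 ≈ -0.14706)
N(S) = S⁴ (N(S) = (S²*S)*S = S³*S = S⁴)
L(G) = G⁴
n(k) = 148 + k² - 5*k/34 (n(k) = (k² - 5*k/34) + 148 = 148 + k² - 5*k/34)
1/n(L(16)) = 1/(148 + (16⁴)² - 5/34*16⁴) = 1/(148 + 65536² - 5/34*65536) = 1/(148 + 4294967296 - 163840/17) = 1/(73014282708/17) = 17/73014282708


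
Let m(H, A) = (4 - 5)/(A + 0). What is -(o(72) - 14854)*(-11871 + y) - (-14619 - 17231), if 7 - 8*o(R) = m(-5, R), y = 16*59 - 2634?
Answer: -116001420239/576 ≈ -2.0139e+8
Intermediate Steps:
m(H, A) = -1/A
y = -1690 (y = 944 - 2634 = -1690)
o(R) = 7/8 + 1/(8*R) (o(R) = 7/8 - (-1)/(8*R) = 7/8 + 1/(8*R))
-(o(72) - 14854)*(-11871 + y) - (-14619 - 17231) = -((⅛)*(1 + 7*72)/72 - 14854)*(-11871 - 1690) - (-14619 - 17231) = -((⅛)*(1/72)*(1 + 504) - 14854)*(-13561) - 1*(-31850) = -((⅛)*(1/72)*505 - 14854)*(-13561) + 31850 = -(505/576 - 14854)*(-13561) + 31850 = -(-8555399)*(-13561)/576 + 31850 = -1*116019765839/576 + 31850 = -116019765839/576 + 31850 = -116001420239/576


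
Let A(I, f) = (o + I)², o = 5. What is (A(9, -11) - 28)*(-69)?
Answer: -11592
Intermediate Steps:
A(I, f) = (5 + I)²
(A(9, -11) - 28)*(-69) = ((5 + 9)² - 28)*(-69) = (14² - 28)*(-69) = (196 - 28)*(-69) = 168*(-69) = -11592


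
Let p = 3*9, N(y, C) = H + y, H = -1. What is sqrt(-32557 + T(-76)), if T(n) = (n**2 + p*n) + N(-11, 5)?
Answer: 3*I*sqrt(3205) ≈ 169.84*I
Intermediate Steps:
N(y, C) = -1 + y
p = 27
T(n) = -12 + n**2 + 27*n (T(n) = (n**2 + 27*n) + (-1 - 11) = (n**2 + 27*n) - 12 = -12 + n**2 + 27*n)
sqrt(-32557 + T(-76)) = sqrt(-32557 + (-12 + (-76)**2 + 27*(-76))) = sqrt(-32557 + (-12 + 5776 - 2052)) = sqrt(-32557 + 3712) = sqrt(-28845) = 3*I*sqrt(3205)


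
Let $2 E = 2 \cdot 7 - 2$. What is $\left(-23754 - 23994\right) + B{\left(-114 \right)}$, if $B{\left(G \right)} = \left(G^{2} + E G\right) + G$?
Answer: $-35550$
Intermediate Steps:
$E = 6$ ($E = \frac{2 \cdot 7 - 2}{2} = \frac{14 - 2}{2} = \frac{1}{2} \cdot 12 = 6$)
$B{\left(G \right)} = G^{2} + 7 G$ ($B{\left(G \right)} = \left(G^{2} + 6 G\right) + G = G^{2} + 7 G$)
$\left(-23754 - 23994\right) + B{\left(-114 \right)} = \left(-23754 - 23994\right) - 114 \left(7 - 114\right) = -47748 - -12198 = -47748 + 12198 = -35550$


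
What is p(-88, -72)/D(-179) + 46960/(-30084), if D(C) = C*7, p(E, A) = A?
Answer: -14168708/9423813 ≈ -1.5035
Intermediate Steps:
D(C) = 7*C
p(-88, -72)/D(-179) + 46960/(-30084) = -72/(7*(-179)) + 46960/(-30084) = -72/(-1253) + 46960*(-1/30084) = -72*(-1/1253) - 11740/7521 = 72/1253 - 11740/7521 = -14168708/9423813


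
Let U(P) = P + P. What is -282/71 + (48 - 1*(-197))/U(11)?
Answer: 11191/1562 ≈ 7.1645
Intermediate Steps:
U(P) = 2*P
-282/71 + (48 - 1*(-197))/U(11) = -282/71 + (48 - 1*(-197))/((2*11)) = -282*1/71 + (48 + 197)/22 = -282/71 + 245*(1/22) = -282/71 + 245/22 = 11191/1562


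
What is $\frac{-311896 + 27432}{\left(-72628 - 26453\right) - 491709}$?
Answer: $\frac{142232}{295395} \approx 0.4815$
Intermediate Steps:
$\frac{-311896 + 27432}{\left(-72628 - 26453\right) - 491709} = - \frac{284464}{-99081 - 491709} = - \frac{284464}{-590790} = \left(-284464\right) \left(- \frac{1}{590790}\right) = \frac{142232}{295395}$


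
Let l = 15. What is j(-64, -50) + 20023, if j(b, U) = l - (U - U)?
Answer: 20038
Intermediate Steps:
j(b, U) = 15 (j(b, U) = 15 - (U - U) = 15 - 1*0 = 15 + 0 = 15)
j(-64, -50) + 20023 = 15 + 20023 = 20038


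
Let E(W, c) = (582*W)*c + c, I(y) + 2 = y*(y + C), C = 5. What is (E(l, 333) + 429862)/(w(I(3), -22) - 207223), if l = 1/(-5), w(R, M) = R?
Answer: -1957169/1036005 ≈ -1.8892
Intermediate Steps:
I(y) = -2 + y*(5 + y) (I(y) = -2 + y*(y + 5) = -2 + y*(5 + y))
l = -⅕ ≈ -0.20000
E(W, c) = c + 582*W*c (E(W, c) = 582*W*c + c = c + 582*W*c)
(E(l, 333) + 429862)/(w(I(3), -22) - 207223) = (333*(1 + 582*(-⅕)) + 429862)/((-2 + 3² + 5*3) - 207223) = (333*(1 - 582/5) + 429862)/((-2 + 9 + 15) - 207223) = (333*(-577/5) + 429862)/(22 - 207223) = (-192141/5 + 429862)/(-207201) = (1957169/5)*(-1/207201) = -1957169/1036005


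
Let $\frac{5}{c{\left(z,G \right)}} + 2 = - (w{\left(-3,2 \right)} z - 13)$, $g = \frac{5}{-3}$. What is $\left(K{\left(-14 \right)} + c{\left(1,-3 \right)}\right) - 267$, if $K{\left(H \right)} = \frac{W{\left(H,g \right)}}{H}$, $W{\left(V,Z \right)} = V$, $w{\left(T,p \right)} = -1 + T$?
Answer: $- \frac{797}{3} \approx -265.67$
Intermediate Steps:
$g = - \frac{5}{3}$ ($g = 5 \left(- \frac{1}{3}\right) = - \frac{5}{3} \approx -1.6667$)
$K{\left(H \right)} = 1$ ($K{\left(H \right)} = \frac{H}{H} = 1$)
$c{\left(z,G \right)} = \frac{5}{11 + 4 z}$ ($c{\left(z,G \right)} = \frac{5}{-2 - \left(\left(-1 - 3\right) z - 13\right)} = \frac{5}{-2 - \left(- 4 z - 13\right)} = \frac{5}{-2 - \left(-13 - 4 z\right)} = \frac{5}{-2 + \left(13 + 4 z\right)} = \frac{5}{11 + 4 z}$)
$\left(K{\left(-14 \right)} + c{\left(1,-3 \right)}\right) - 267 = \left(1 + \frac{5}{11 + 4 \cdot 1}\right) - 267 = \left(1 + \frac{5}{11 + 4}\right) - 267 = \left(1 + \frac{5}{15}\right) - 267 = \left(1 + 5 \cdot \frac{1}{15}\right) - 267 = \left(1 + \frac{1}{3}\right) - 267 = \frac{4}{3} - 267 = - \frac{797}{3}$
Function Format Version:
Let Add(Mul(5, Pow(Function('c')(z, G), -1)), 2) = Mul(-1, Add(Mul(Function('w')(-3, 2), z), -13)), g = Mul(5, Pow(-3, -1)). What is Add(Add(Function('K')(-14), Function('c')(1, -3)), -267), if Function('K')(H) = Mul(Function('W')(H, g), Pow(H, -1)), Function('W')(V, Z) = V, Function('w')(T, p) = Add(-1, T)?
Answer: Rational(-797, 3) ≈ -265.67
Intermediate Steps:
g = Rational(-5, 3) (g = Mul(5, Rational(-1, 3)) = Rational(-5, 3) ≈ -1.6667)
Function('K')(H) = 1 (Function('K')(H) = Mul(H, Pow(H, -1)) = 1)
Function('c')(z, G) = Mul(5, Pow(Add(11, Mul(4, z)), -1)) (Function('c')(z, G) = Mul(5, Pow(Add(-2, Mul(-1, Add(Mul(Add(-1, -3), z), -13))), -1)) = Mul(5, Pow(Add(-2, Mul(-1, Add(Mul(-4, z), -13))), -1)) = Mul(5, Pow(Add(-2, Mul(-1, Add(-13, Mul(-4, z)))), -1)) = Mul(5, Pow(Add(-2, Add(13, Mul(4, z))), -1)) = Mul(5, Pow(Add(11, Mul(4, z)), -1)))
Add(Add(Function('K')(-14), Function('c')(1, -3)), -267) = Add(Add(1, Mul(5, Pow(Add(11, Mul(4, 1)), -1))), -267) = Add(Add(1, Mul(5, Pow(Add(11, 4), -1))), -267) = Add(Add(1, Mul(5, Pow(15, -1))), -267) = Add(Add(1, Mul(5, Rational(1, 15))), -267) = Add(Add(1, Rational(1, 3)), -267) = Add(Rational(4, 3), -267) = Rational(-797, 3)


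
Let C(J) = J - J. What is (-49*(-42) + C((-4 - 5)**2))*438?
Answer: 901404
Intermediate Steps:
C(J) = 0
(-49*(-42) + C((-4 - 5)**2))*438 = (-49*(-42) + 0)*438 = (2058 + 0)*438 = 2058*438 = 901404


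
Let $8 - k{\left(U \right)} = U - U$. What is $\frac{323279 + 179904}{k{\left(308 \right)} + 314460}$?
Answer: $\frac{503183}{314468} \approx 1.6001$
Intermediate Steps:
$k{\left(U \right)} = 8$ ($k{\left(U \right)} = 8 - \left(U - U\right) = 8 - 0 = 8 + 0 = 8$)
$\frac{323279 + 179904}{k{\left(308 \right)} + 314460} = \frac{323279 + 179904}{8 + 314460} = \frac{503183}{314468}$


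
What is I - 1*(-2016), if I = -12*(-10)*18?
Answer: 4176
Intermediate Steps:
I = 2160 (I = 120*18 = 2160)
I - 1*(-2016) = 2160 - 1*(-2016) = 2160 + 2016 = 4176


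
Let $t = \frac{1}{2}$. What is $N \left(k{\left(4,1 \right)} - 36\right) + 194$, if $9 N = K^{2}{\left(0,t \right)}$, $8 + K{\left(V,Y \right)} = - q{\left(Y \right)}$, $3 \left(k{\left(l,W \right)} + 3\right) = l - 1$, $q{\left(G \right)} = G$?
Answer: $- \frac{1999}{18} \approx -111.06$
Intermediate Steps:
$t = \frac{1}{2} \approx 0.5$
$k{\left(l,W \right)} = - \frac{10}{3} + \frac{l}{3}$ ($k{\left(l,W \right)} = -3 + \frac{l - 1}{3} = -3 + \frac{-1 + l}{3} = -3 + \left(- \frac{1}{3} + \frac{l}{3}\right) = - \frac{10}{3} + \frac{l}{3}$)
$K{\left(V,Y \right)} = -8 - Y$
$N = \frac{289}{36}$ ($N = \frac{\left(-8 - \frac{1}{2}\right)^{2}}{9} = \frac{\left(- \frac{17}{2}\right)^{2}}{9} = \frac{1}{9} \cdot \frac{289}{4} = \frac{289}{36} \approx 8.0278$)
$N \left(k{\left(4,1 \right)} - 36\right) + 194 = \frac{289 \left(\left(- \frac{10}{3} + \frac{1}{3} \cdot 4\right) - 36\right)}{36} + 194 = \frac{289 \left(\left(- \frac{10}{3} + \frac{4}{3}\right) - 36\right)}{36} + 194 = \frac{289 \left(-2 - 36\right)}{36} + 194 = \frac{289}{36} \left(-38\right) + 194 = - \frac{5491}{18} + 194 = - \frac{1999}{18}$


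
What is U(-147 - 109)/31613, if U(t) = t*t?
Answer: 65536/31613 ≈ 2.0731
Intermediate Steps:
U(t) = t**2
U(-147 - 109)/31613 = (-147 - 109)**2/31613 = (-256)**2*(1/31613) = 65536*(1/31613) = 65536/31613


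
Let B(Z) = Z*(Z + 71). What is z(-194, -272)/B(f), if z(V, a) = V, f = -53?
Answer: 97/477 ≈ 0.20335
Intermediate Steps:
B(Z) = Z*(71 + Z)
z(-194, -272)/B(f) = -194*(-1/(53*(71 - 53))) = -194/((-53*18)) = -194/(-954) = -194*(-1/954) = 97/477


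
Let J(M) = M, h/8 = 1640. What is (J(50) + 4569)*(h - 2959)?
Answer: 46933659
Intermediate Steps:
h = 13120 (h = 8*1640 = 13120)
(J(50) + 4569)*(h - 2959) = (50 + 4569)*(13120 - 2959) = 4619*10161 = 46933659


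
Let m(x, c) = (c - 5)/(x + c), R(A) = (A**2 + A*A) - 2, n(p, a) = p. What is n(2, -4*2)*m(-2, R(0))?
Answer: 7/2 ≈ 3.5000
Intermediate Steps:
R(A) = -2 + 2*A**2 (R(A) = (A**2 + A**2) - 2 = 2*A**2 - 2 = -2 + 2*A**2)
m(x, c) = (-5 + c)/(c + x)
n(2, -4*2)*m(-2, R(0)) = 2*((-5 + (-2 + 2*0**2))/((-2 + 2*0**2) - 2)) = 2*((-5 + (-2 + 2*0))/((-2 + 2*0) - 2)) = 2*((-5 + (-2 + 0))/((-2 + 0) - 2)) = 2*((-5 - 2)/(-2 - 2)) = 2*(-7/(-4)) = 2*(-1/4*(-7)) = 2*(7/4) = 7/2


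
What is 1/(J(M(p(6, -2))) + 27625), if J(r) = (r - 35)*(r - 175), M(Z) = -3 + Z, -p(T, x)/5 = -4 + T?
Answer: 1/36649 ≈ 2.7286e-5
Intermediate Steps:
p(T, x) = 20 - 5*T (p(T, x) = -5*(-4 + T) = 20 - 5*T)
J(r) = (-175 + r)*(-35 + r) (J(r) = (-35 + r)*(-175 + r) = (-175 + r)*(-35 + r))
1/(J(M(p(6, -2))) + 27625) = 1/((6125 + (-3 + (20 - 5*6))**2 - 210*(-3 + (20 - 5*6))) + 27625) = 1/((6125 + (-3 + (20 - 30))**2 - 210*(-3 + (20 - 30))) + 27625) = 1/((6125 + (-3 - 10)**2 - 210*(-3 - 10)) + 27625) = 1/((6125 + (-13)**2 - 210*(-13)) + 27625) = 1/((6125 + 169 + 2730) + 27625) = 1/(9024 + 27625) = 1/36649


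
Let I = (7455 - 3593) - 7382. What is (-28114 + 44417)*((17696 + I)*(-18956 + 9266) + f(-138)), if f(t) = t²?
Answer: -2239158293988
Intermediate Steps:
I = -3520 (I = 3862 - 7382 = -3520)
(-28114 + 44417)*((17696 + I)*(-18956 + 9266) + f(-138)) = (-28114 + 44417)*((17696 - 3520)*(-18956 + 9266) + (-138)²) = 16303*(14176*(-9690) + 19044) = 16303*(-137365440 + 19044) = 16303*(-137346396) = -2239158293988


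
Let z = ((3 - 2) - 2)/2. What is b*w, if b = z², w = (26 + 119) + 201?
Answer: 173/2 ≈ 86.500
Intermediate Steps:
w = 346 (w = 145 + 201 = 346)
z = -½ (z = (1 - 2)*(½) = -1*½ = -½ ≈ -0.50000)
b = ¼ (b = (-½)² = ¼ ≈ 0.25000)
b*w = (¼)*346 = 173/2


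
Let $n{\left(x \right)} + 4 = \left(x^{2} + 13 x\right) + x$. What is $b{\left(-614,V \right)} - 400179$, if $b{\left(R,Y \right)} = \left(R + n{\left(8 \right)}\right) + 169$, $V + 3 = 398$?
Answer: $-400452$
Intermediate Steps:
$n{\left(x \right)} = -4 + x^{2} + 14 x$ ($n{\left(x \right)} = -4 + \left(\left(x^{2} + 13 x\right) + x\right) = -4 + \left(x^{2} + 14 x\right) = -4 + x^{2} + 14 x$)
$V = 395$ ($V = -3 + 398 = 395$)
$b{\left(R,Y \right)} = 341 + R$ ($b{\left(R,Y \right)} = \left(R + \left(-4 + 8^{2} + 14 \cdot 8\right)\right) + 169 = \left(R + \left(-4 + 64 + 112\right)\right) + 169 = \left(R + 172\right) + 169 = \left(172 + R\right) + 169 = 341 + R$)
$b{\left(-614,V \right)} - 400179 = \left(341 - 614\right) - 400179 = -273 - 400179 = -400452$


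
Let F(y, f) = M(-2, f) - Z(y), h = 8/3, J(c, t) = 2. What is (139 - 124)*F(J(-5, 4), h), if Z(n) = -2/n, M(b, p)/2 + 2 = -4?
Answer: -165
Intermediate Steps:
M(b, p) = -12 (M(b, p) = -4 + 2*(-4) = -4 - 8 = -12)
h = 8/3 (h = 8*(⅓) = 8/3 ≈ 2.6667)
F(y, f) = -12 + 2/y (F(y, f) = -12 - (-2)/y = -12 + 2/y)
(139 - 124)*F(J(-5, 4), h) = (139 - 124)*(-12 + 2/2) = 15*(-12 + 2*(½)) = 15*(-12 + 1) = 15*(-11) = -165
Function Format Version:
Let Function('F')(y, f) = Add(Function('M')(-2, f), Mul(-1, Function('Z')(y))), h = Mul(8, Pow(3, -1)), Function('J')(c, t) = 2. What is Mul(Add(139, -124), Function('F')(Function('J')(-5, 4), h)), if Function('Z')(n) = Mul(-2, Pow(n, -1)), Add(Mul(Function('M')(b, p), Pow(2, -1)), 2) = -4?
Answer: -165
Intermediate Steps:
Function('M')(b, p) = -12 (Function('M')(b, p) = Add(-4, Mul(2, -4)) = Add(-4, -8) = -12)
h = Rational(8, 3) (h = Mul(8, Rational(1, 3)) = Rational(8, 3) ≈ 2.6667)
Function('F')(y, f) = Add(-12, Mul(2, Pow(y, -1))) (Function('F')(y, f) = Add(-12, Mul(-1, Mul(-2, Pow(y, -1)))) = Add(-12, Mul(2, Pow(y, -1))))
Mul(Add(139, -124), Function('F')(Function('J')(-5, 4), h)) = Mul(Add(139, -124), Add(-12, Mul(2, Pow(2, -1)))) = Mul(15, Add(-12, Mul(2, Rational(1, 2)))) = Mul(15, Add(-12, 1)) = Mul(15, -11) = -165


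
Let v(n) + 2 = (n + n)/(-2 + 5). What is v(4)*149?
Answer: 298/3 ≈ 99.333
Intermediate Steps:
v(n) = -2 + 2*n/3 (v(n) = -2 + (n + n)/(-2 + 5) = -2 + (2*n)/3 = -2 + (2*n)*(⅓) = -2 + 2*n/3)
v(4)*149 = (-2 + (⅔)*4)*149 = (-2 + 8/3)*149 = (⅔)*149 = 298/3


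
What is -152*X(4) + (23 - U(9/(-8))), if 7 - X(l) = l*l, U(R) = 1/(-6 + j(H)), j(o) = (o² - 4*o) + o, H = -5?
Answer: 47293/34 ≈ 1391.0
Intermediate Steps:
j(o) = o² - 3*o
U(R) = 1/34 (U(R) = 1/(-6 - 5*(-3 - 5)) = 1/(-6 - 5*(-8)) = 1/(-6 + 40) = 1/34)
X(l) = 7 - l² (X(l) = 7 - l*l = 7 - l²)
-152*X(4) + (23 - U(9/(-8))) = -152*(7 - 1*4²) + (23 - 1*1/34) = -152*(7 - 1*16) + (23 - 1/34) = -152*(7 - 16) + 781/34 = -152*(-9) + 781/34 = 1368 + 781/34 = 47293/34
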